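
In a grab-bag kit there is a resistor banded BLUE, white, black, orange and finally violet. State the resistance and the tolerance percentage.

690000 Ω ±0.1%

Blue → 6 (first significant figure)
White → 9 (second significant figure)
Black → 0 (third significant figure)
Orange → ×10^3 multiplier
Violet → ±0.1% tolerance
690 × 1000 = 690000 Ω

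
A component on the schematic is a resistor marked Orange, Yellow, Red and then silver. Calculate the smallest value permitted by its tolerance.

3060 Ω

Orange → 3 (first significant figure)
Yellow → 4 (second significant figure)
Red → ×10^2 multiplier
Silver → ±10% tolerance
34 × 100 = 3400 Ω
Smallest = 3400 × (1 − 10/100) = 3060 Ω.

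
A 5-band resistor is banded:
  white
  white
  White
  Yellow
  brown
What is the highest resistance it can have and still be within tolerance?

White → 9 (first significant figure)
White → 9 (second significant figure)
White → 9 (third significant figure)
Yellow → ×10^4 multiplier
Brown → ±1% tolerance
999 × 10000 = 9990000 Ω
Highest = 9990000 × (1 + 1/100) = 10089900 Ω.

10089900 Ω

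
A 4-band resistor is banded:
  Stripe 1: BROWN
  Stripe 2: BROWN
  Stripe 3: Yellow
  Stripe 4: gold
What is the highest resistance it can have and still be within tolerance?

Brown → 1 (first significant figure)
Brown → 1 (second significant figure)
Yellow → ×10^4 multiplier
Gold → ±5% tolerance
11 × 10000 = 110000 Ω
Highest = 110000 × (1 + 5/100) = 115500 Ω.

115500 Ω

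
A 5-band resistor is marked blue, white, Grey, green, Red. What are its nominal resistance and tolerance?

69800000 Ω ±2%

Blue → 6 (first significant figure)
White → 9 (second significant figure)
Grey → 8 (third significant figure)
Green → ×10^5 multiplier
Red → ±2% tolerance
698 × 100000 = 69800000 Ω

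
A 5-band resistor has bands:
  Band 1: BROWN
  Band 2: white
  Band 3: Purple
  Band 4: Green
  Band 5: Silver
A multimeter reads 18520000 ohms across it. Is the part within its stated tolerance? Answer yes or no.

Brown → 1 (first significant figure)
White → 9 (second significant figure)
Violet → 7 (third significant figure)
Green → ×10^5 multiplier
Silver → ±10% tolerance
197 × 100000 = 19700000 Ω
Allowed range: 17730000 Ω to 21670000 Ω.
18520000 ohms lies inside that range.

yes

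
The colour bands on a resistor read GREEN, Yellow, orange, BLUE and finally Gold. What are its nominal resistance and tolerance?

543000000 Ω ±5%

Green → 5 (first significant figure)
Yellow → 4 (second significant figure)
Orange → 3 (third significant figure)
Blue → ×10^6 multiplier
Gold → ±5% tolerance
543 × 1000000 = 543000000 Ω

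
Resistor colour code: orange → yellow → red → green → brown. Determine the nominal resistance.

34200000 Ω

Orange → 3 (first significant figure)
Yellow → 4 (second significant figure)
Red → 2 (third significant figure)
Green → ×10^5 multiplier
342 × 100000 = 34200000 Ω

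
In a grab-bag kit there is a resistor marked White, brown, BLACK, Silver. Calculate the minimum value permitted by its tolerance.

81.9 Ω

White → 9 (first significant figure)
Brown → 1 (second significant figure)
Black → ×1 multiplier
Silver → ±10% tolerance
91 × 1 = 91 Ω
Minimum = 91 × (1 − 10/100) = 81.9 Ω.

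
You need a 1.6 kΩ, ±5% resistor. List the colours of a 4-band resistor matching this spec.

1600 Ω = 16 × 10^2.
1 → brown
6 → blue
Multiplier 10^2 → red.
±5% tolerance → gold.

brown, blue, red, gold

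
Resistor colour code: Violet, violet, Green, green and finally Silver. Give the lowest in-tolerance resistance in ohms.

Violet → 7 (first significant figure)
Violet → 7 (second significant figure)
Green → 5 (third significant figure)
Green → ×10^5 multiplier
Silver → ±10% tolerance
775 × 100000 = 77500000 Ω
Lowest = 77500000 × (1 − 10/100) = 69750000 Ω.

69750000 Ω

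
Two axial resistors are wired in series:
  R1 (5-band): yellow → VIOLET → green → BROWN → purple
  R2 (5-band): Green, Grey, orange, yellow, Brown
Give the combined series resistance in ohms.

R1: yellow, violet, green → 475; brown ×10 → 4750 Ω.
R2: green, grey, orange → 583; yellow ×10^4 → 5830000 Ω.
Series: 4750 + 5830000 = 5834750 Ω.

5834750 Ω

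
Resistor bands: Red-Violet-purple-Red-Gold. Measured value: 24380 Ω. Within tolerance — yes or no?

Red → 2 (first significant figure)
Violet → 7 (second significant figure)
Violet → 7 (third significant figure)
Red → ×10^2 multiplier
Gold → ±5% tolerance
277 × 100 = 27700 Ω
Allowed range: 26315 Ω to 29085 Ω.
24380 Ω lies outside that range.

no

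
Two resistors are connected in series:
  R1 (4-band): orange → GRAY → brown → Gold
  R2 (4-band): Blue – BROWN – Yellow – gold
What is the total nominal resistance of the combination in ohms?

R1: orange, grey → 38; brown ×10 → 380 Ω.
R2: blue, brown → 61; yellow ×10^4 → 610000 Ω.
Series: 380 + 610000 = 610380 Ω.

610380 Ω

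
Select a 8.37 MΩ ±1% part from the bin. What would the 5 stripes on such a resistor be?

grey, orange, violet, yellow, brown

8370000 Ω = 837 × 10^4.
8 → grey
3 → orange
7 → violet
Multiplier 10^4 → yellow.
±1% tolerance → brown.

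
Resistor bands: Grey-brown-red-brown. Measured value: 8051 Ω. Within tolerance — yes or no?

Grey → 8 (first significant figure)
Brown → 1 (second significant figure)
Red → ×10^2 multiplier
Brown → ±1% tolerance
81 × 100 = 8100 Ω
Allowed range: 8019 Ω to 8181 Ω.
8051 Ω lies inside that range.

yes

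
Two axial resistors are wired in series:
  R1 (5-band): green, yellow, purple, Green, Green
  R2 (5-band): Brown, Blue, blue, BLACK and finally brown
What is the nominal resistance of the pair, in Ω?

R1: green, yellow, violet → 547; green ×10^5 → 54700000 Ω.
R2: brown, blue, blue → 166; black ×1 → 166 Ω.
Series: 54700000 + 166 = 54700166 Ω.

54700166 Ω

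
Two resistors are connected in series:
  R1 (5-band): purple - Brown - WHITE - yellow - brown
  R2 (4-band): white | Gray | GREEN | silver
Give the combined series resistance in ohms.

R1: violet, brown, white → 719; yellow ×10^4 → 7190000 Ω.
R2: white, grey → 98; green ×10^5 → 9800000 Ω.
Series: 7190000 + 9800000 = 16990000 Ω.

16990000 Ω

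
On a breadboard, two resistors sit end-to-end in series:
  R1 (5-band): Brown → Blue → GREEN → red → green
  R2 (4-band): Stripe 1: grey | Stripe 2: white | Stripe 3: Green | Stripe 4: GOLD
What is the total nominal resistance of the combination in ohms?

R1: brown, blue, green → 165; red ×10^2 → 16500 Ω.
R2: grey, white → 89; green ×10^5 → 8900000 Ω.
Series: 16500 + 8900000 = 8916500 Ω.

8916500 Ω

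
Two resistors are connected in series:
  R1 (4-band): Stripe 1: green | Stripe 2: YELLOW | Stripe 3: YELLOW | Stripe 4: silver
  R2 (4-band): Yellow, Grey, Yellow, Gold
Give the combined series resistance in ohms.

R1: green, yellow → 54; yellow ×10^4 → 540000 Ω.
R2: yellow, grey → 48; yellow ×10^4 → 480000 Ω.
Series: 540000 + 480000 = 1020000 Ω.

1020000 Ω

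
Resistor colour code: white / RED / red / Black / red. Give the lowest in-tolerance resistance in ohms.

White → 9 (first significant figure)
Red → 2 (second significant figure)
Red → 2 (third significant figure)
Black → ×1 multiplier
Red → ±2% tolerance
922 × 1 = 922 Ω
Lowest = 922 × (1 − 2/100) = 903.56 Ω.

903.56 Ω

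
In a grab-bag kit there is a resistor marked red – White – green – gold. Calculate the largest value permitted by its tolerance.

Red → 2 (first significant figure)
White → 9 (second significant figure)
Green → ×10^5 multiplier
Gold → ±5% tolerance
29 × 100000 = 2900000 Ω
Largest = 2900000 × (1 + 5/100) = 3045000 Ω.

3045000 Ω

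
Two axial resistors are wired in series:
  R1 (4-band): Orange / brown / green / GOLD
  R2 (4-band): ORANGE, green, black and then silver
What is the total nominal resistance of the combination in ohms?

3100035 Ω

R1: orange, brown → 31; green ×10^5 → 3100000 Ω.
R2: orange, green → 35; black ×1 → 35 Ω.
Series: 3100000 + 35 = 3100035 Ω.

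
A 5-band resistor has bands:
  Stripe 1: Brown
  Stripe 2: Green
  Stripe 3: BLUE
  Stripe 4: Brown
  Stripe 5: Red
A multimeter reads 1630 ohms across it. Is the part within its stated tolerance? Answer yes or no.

Brown → 1 (first significant figure)
Green → 5 (second significant figure)
Blue → 6 (third significant figure)
Brown → ×10 multiplier
Red → ±2% tolerance
156 × 10 = 1560 Ω
Allowed range: 1528.8 Ω to 1591.2 Ω.
1630 ohms lies outside that range.

no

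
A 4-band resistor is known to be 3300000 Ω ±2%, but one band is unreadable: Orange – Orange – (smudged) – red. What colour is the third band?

3300000 Ω = 33 × 10^5.
The third band is the multiplier, 10^5, which is green.

green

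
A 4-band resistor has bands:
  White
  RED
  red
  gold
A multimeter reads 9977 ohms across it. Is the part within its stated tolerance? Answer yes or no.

White → 9 (first significant figure)
Red → 2 (second significant figure)
Red → ×10^2 multiplier
Gold → ±5% tolerance
92 × 100 = 9200 Ω
Allowed range: 8740 Ω to 9660 Ω.
9977 ohms lies outside that range.

no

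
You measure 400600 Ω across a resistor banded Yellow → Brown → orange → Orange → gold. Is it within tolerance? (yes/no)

yes

Yellow → 4 (first significant figure)
Brown → 1 (second significant figure)
Orange → 3 (third significant figure)
Orange → ×10^3 multiplier
Gold → ±5% tolerance
413 × 1000 = 413000 Ω
Allowed range: 392350 Ω to 433650 Ω.
400600 Ω lies inside that range.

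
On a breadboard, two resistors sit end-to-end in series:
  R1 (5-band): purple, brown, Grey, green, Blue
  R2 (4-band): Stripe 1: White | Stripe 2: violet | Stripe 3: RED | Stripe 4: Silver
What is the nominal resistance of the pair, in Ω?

71809700 Ω

R1: violet, brown, grey → 718; green ×10^5 → 71800000 Ω.
R2: white, violet → 97; red ×10^2 → 9700 Ω.
Series: 71800000 + 9700 = 71809700 Ω.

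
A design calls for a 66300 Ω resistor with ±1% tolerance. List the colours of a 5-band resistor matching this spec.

blue, blue, orange, red, brown

66300 Ω = 663 × 10^2.
6 → blue
6 → blue
3 → orange
Multiplier 10^2 → red.
±1% tolerance → brown.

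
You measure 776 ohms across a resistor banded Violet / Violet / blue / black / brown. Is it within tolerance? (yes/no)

Violet → 7 (first significant figure)
Violet → 7 (second significant figure)
Blue → 6 (third significant figure)
Black → ×1 multiplier
Brown → ±1% tolerance
776 × 1 = 776 Ω
Allowed range: 768.24 Ω to 783.76 Ω.
776 ohms lies inside that range.

yes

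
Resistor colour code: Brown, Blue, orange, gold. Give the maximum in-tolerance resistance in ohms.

Brown → 1 (first significant figure)
Blue → 6 (second significant figure)
Orange → ×10^3 multiplier
Gold → ±5% tolerance
16 × 1000 = 16000 Ω
Maximum = 16000 × (1 + 5/100) = 16800 Ω.

16800 Ω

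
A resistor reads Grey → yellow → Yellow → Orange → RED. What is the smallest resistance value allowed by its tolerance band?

Grey → 8 (first significant figure)
Yellow → 4 (second significant figure)
Yellow → 4 (third significant figure)
Orange → ×10^3 multiplier
Red → ±2% tolerance
844 × 1000 = 844000 Ω
Smallest = 844000 × (1 − 2/100) = 827120 Ω.

827120 Ω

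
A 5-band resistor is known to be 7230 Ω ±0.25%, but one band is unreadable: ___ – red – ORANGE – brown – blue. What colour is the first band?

violet

7230 Ω = 723 × 10^1.
The first band gives digit 7 of the significand, and 7 is violet.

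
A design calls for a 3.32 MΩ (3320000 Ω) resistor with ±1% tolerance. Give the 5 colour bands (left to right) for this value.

3320000 Ω = 332 × 10^4.
3 → orange
3 → orange
2 → red
Multiplier 10^4 → yellow.
±1% tolerance → brown.

orange, orange, red, yellow, brown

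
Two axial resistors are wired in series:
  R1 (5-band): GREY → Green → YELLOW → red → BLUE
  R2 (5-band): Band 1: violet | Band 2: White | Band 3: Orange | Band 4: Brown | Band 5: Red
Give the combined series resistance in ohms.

R1: grey, green, yellow → 854; red ×10^2 → 85400 Ω.
R2: violet, white, orange → 793; brown ×10 → 7930 Ω.
Series: 85400 + 7930 = 93330 Ω.

93330 Ω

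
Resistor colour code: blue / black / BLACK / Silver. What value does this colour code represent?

Blue → 6 (first significant figure)
Black → 0 (second significant figure)
Black → ×1 multiplier
60 × 1 = 60 Ω

60 Ω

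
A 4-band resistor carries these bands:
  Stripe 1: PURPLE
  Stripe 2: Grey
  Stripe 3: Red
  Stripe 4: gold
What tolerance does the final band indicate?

±5%

The last band, gold, is the tolerance band.
Gold corresponds to ±5%.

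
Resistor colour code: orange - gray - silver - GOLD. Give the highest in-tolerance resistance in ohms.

0.399 Ω

Orange → 3 (first significant figure)
Grey → 8 (second significant figure)
Silver → ×0.01 multiplier
Gold → ±5% tolerance
38 × 0.01 = 0.38 Ω
Highest = 0.38 × (1 + 5/100) = 0.399 Ω.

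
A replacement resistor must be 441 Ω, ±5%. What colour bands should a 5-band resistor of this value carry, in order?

yellow, yellow, brown, black, gold

441 Ω = 441 × 10^0.
4 → yellow
4 → yellow
1 → brown
Multiplier 10^0 → black.
±5% tolerance → gold.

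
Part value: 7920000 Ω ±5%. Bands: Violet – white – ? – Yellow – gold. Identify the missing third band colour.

red

7920000 Ω = 792 × 10^4.
The third band gives digit 2 of the significand, and 2 is red.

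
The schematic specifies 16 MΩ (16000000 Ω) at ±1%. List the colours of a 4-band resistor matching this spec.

brown, blue, blue, brown

16000000 Ω = 16 × 10^6.
1 → brown
6 → blue
Multiplier 10^6 → blue.
±1% tolerance → brown.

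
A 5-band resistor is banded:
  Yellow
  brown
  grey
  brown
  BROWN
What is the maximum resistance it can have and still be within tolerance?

4221.8 Ω

Yellow → 4 (first significant figure)
Brown → 1 (second significant figure)
Grey → 8 (third significant figure)
Brown → ×10 multiplier
Brown → ±1% tolerance
418 × 10 = 4180 Ω
Maximum = 4180 × (1 + 1/100) = 4221.8 Ω.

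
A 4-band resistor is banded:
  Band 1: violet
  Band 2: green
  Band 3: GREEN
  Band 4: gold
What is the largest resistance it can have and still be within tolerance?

7875000 Ω

Violet → 7 (first significant figure)
Green → 5 (second significant figure)
Green → ×10^5 multiplier
Gold → ±5% tolerance
75 × 100000 = 7500000 Ω
Largest = 7500000 × (1 + 5/100) = 7875000 Ω.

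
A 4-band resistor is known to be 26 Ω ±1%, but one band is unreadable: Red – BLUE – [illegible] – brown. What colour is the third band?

black

26 Ω = 26 × 10^0.
The third band is the multiplier, 10^0, which is black.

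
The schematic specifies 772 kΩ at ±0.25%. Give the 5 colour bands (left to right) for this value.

violet, violet, red, orange, blue

772000 Ω = 772 × 10^3.
7 → violet
7 → violet
2 → red
Multiplier 10^3 → orange.
±0.25% tolerance → blue.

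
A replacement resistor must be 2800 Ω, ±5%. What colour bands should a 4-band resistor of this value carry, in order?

red, grey, red, gold

2800 Ω = 28 × 10^2.
2 → red
8 → grey
Multiplier 10^2 → red.
±5% tolerance → gold.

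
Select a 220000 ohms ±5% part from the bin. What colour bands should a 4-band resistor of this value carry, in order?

220000 Ω = 22 × 10^4.
2 → red
2 → red
Multiplier 10^4 → yellow.
±5% tolerance → gold.

red, red, yellow, gold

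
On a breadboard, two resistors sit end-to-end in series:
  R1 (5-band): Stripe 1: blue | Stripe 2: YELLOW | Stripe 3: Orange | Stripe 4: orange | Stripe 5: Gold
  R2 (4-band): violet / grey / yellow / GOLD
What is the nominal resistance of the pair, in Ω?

R1: blue, yellow, orange → 643; orange ×10^3 → 643000 Ω.
R2: violet, grey → 78; yellow ×10^4 → 780000 Ω.
Series: 643000 + 780000 = 1423000 Ω.

1423000 Ω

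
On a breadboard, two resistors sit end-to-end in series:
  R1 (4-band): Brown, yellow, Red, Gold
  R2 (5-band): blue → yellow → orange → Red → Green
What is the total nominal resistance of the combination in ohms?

R1: brown, yellow → 14; red ×10^2 → 1400 Ω.
R2: blue, yellow, orange → 643; red ×10^2 → 64300 Ω.
Series: 1400 + 64300 = 65700 Ω.

65700 Ω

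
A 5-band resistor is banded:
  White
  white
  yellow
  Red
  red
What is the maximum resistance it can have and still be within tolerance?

101388 Ω

White → 9 (first significant figure)
White → 9 (second significant figure)
Yellow → 4 (third significant figure)
Red → ×10^2 multiplier
Red → ±2% tolerance
994 × 100 = 99400 Ω
Maximum = 99400 × (1 + 2/100) = 101388 Ω.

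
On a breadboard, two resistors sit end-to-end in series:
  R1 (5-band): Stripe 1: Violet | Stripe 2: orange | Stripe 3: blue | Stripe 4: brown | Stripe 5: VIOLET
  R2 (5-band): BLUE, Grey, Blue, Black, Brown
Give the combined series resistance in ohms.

R1: violet, orange, blue → 736; brown ×10 → 7360 Ω.
R2: blue, grey, blue → 686; black ×1 → 686 Ω.
Series: 7360 + 686 = 8046 Ω.

8046 Ω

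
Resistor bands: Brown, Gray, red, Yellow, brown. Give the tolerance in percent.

±1%

The last band, brown, is the tolerance band.
Brown corresponds to ±1%.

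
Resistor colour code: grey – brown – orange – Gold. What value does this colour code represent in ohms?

81000 Ω

Grey → 8 (first significant figure)
Brown → 1 (second significant figure)
Orange → ×10^3 multiplier
81 × 1000 = 81000 Ω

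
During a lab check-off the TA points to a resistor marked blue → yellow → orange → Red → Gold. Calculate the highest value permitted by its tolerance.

67515 Ω

Blue → 6 (first significant figure)
Yellow → 4 (second significant figure)
Orange → 3 (third significant figure)
Red → ×10^2 multiplier
Gold → ±5% tolerance
643 × 100 = 64300 Ω
Highest = 64300 × (1 + 5/100) = 67515 Ω.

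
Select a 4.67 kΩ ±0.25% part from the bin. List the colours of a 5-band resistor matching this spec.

4670 Ω = 467 × 10^1.
4 → yellow
6 → blue
7 → violet
Multiplier 10^1 → brown.
±0.25% tolerance → blue.

yellow, blue, violet, brown, blue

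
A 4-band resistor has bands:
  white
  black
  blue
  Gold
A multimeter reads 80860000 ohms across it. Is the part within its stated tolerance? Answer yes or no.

no

White → 9 (first significant figure)
Black → 0 (second significant figure)
Blue → ×10^6 multiplier
Gold → ±5% tolerance
90 × 1000000 = 90000000 Ω
Allowed range: 85500000 Ω to 94500000 Ω.
80860000 ohms lies outside that range.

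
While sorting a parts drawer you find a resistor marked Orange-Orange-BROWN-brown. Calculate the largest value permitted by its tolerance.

333.3 Ω

Orange → 3 (first significant figure)
Orange → 3 (second significant figure)
Brown → ×10 multiplier
Brown → ±1% tolerance
33 × 10 = 330 Ω
Largest = 330 × (1 + 1/100) = 333.3 Ω.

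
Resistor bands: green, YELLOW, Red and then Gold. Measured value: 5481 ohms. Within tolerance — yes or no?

Green → 5 (first significant figure)
Yellow → 4 (second significant figure)
Red → ×10^2 multiplier
Gold → ±5% tolerance
54 × 100 = 5400 Ω
Allowed range: 5130 Ω to 5670 Ω.
5481 ohms lies inside that range.

yes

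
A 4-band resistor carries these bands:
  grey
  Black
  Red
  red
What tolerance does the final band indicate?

The last band, red, is the tolerance band.
Red corresponds to ±2%.

±2%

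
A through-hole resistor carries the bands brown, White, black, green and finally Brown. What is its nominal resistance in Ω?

19000000 Ω

Brown → 1 (first significant figure)
White → 9 (second significant figure)
Black → 0 (third significant figure)
Green → ×10^5 multiplier
190 × 100000 = 19000000 Ω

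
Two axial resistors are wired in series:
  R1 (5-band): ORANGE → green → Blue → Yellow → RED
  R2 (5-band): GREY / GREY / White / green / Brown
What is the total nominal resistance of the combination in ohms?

R1: orange, green, blue → 356; yellow ×10^4 → 3560000 Ω.
R2: grey, grey, white → 889; green ×10^5 → 88900000 Ω.
Series: 3560000 + 88900000 = 92460000 Ω.

92460000 Ω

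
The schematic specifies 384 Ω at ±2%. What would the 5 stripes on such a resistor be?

orange, grey, yellow, black, red

384 Ω = 384 × 10^0.
3 → orange
8 → grey
4 → yellow
Multiplier 10^0 → black.
±2% tolerance → red.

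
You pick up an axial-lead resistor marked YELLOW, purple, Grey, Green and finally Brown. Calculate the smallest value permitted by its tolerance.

Yellow → 4 (first significant figure)
Violet → 7 (second significant figure)
Grey → 8 (third significant figure)
Green → ×10^5 multiplier
Brown → ±1% tolerance
478 × 100000 = 47800000 Ω
Smallest = 47800000 × (1 − 1/100) = 47322000 Ω.

47322000 Ω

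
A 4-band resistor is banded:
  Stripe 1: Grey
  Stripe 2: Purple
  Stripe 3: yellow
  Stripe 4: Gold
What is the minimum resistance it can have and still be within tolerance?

Grey → 8 (first significant figure)
Violet → 7 (second significant figure)
Yellow → ×10^4 multiplier
Gold → ±5% tolerance
87 × 10000 = 870000 Ω
Minimum = 870000 × (1 − 5/100) = 826500 Ω.

826500 Ω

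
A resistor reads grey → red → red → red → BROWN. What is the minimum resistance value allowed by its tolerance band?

Grey → 8 (first significant figure)
Red → 2 (second significant figure)
Red → 2 (third significant figure)
Red → ×10^2 multiplier
Brown → ±1% tolerance
822 × 100 = 82200 Ω
Minimum = 82200 × (1 − 1/100) = 81378 Ω.

81378 Ω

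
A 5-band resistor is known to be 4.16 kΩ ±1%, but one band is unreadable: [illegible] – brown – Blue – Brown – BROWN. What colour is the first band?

yellow

4160 Ω = 416 × 10^1.
The first band gives digit 4 of the significand, and 4 is yellow.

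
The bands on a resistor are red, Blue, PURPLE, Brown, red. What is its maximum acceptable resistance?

2723.4 Ω

Red → 2 (first significant figure)
Blue → 6 (second significant figure)
Violet → 7 (third significant figure)
Brown → ×10 multiplier
Red → ±2% tolerance
267 × 10 = 2670 Ω
Maximum = 2670 × (1 + 2/100) = 2723.4 Ω.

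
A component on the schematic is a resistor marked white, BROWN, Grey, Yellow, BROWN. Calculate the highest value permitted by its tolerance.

9271800 Ω

White → 9 (first significant figure)
Brown → 1 (second significant figure)
Grey → 8 (third significant figure)
Yellow → ×10^4 multiplier
Brown → ±1% tolerance
918 × 10000 = 9180000 Ω
Highest = 9180000 × (1 + 1/100) = 9271800 Ω.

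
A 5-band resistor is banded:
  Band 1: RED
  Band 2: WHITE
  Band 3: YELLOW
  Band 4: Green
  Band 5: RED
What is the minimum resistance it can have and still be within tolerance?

28812000 Ω

Red → 2 (first significant figure)
White → 9 (second significant figure)
Yellow → 4 (third significant figure)
Green → ×10^5 multiplier
Red → ±2% tolerance
294 × 100000 = 29400000 Ω
Minimum = 29400000 × (1 − 2/100) = 28812000 Ω.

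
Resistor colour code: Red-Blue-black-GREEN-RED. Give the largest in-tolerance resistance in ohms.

26520000 Ω

Red → 2 (first significant figure)
Blue → 6 (second significant figure)
Black → 0 (third significant figure)
Green → ×10^5 multiplier
Red → ±2% tolerance
260 × 100000 = 26000000 Ω
Largest = 26000000 × (1 + 2/100) = 26520000 Ω.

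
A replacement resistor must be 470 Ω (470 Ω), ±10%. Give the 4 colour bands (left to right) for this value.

yellow, violet, brown, silver

470 Ω = 47 × 10^1.
4 → yellow
7 → violet
Multiplier 10^1 → brown.
±10% tolerance → silver.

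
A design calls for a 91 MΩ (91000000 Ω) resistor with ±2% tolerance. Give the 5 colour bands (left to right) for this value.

white, brown, black, green, red

91000000 Ω = 910 × 10^5.
9 → white
1 → brown
0 → black
Multiplier 10^5 → green.
±2% tolerance → red.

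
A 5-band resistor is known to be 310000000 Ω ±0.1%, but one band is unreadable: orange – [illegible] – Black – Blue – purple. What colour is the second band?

brown

310000000 Ω = 310 × 10^6.
The second band gives digit 1 of the significand, and 1 is brown.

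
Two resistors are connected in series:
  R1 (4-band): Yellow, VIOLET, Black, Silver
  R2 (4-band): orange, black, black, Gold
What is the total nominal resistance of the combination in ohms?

R1: yellow, violet → 47; black ×1 → 47 Ω.
R2: orange, black → 30; black ×1 → 30 Ω.
Series: 47 + 30 = 77 Ω.

77 Ω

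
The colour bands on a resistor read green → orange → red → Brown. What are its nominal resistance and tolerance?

Green → 5 (first significant figure)
Orange → 3 (second significant figure)
Red → ×10^2 multiplier
Brown → ±1% tolerance
53 × 100 = 5300 Ω

5300 Ω ±1%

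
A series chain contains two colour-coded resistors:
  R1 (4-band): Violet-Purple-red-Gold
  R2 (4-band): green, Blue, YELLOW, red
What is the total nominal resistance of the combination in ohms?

567700 Ω

R1: violet, violet → 77; red ×10^2 → 7700 Ω.
R2: green, blue → 56; yellow ×10^4 → 560000 Ω.
Series: 7700 + 560000 = 567700 Ω.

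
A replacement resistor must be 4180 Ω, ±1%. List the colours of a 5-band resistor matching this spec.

yellow, brown, grey, brown, brown

4180 Ω = 418 × 10^1.
4 → yellow
1 → brown
8 → grey
Multiplier 10^1 → brown.
±1% tolerance → brown.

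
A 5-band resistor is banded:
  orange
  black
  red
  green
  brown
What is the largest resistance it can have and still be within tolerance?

Orange → 3 (first significant figure)
Black → 0 (second significant figure)
Red → 2 (third significant figure)
Green → ×10^5 multiplier
Brown → ±1% tolerance
302 × 100000 = 30200000 Ω
Largest = 30200000 × (1 + 1/100) = 30502000 Ω.

30502000 Ω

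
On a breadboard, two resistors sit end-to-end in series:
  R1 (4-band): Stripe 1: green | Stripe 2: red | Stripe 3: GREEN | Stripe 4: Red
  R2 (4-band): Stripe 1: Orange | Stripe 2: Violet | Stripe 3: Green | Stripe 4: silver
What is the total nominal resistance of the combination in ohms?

R1: green, red → 52; green ×10^5 → 5200000 Ω.
R2: orange, violet → 37; green ×10^5 → 3700000 Ω.
Series: 5200000 + 3700000 = 8900000 Ω.

8900000 Ω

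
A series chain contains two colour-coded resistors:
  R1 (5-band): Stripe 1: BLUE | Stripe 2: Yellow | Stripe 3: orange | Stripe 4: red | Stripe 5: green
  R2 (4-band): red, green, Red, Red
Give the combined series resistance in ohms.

R1: blue, yellow, orange → 643; red ×10^2 → 64300 Ω.
R2: red, green → 25; red ×10^2 → 2500 Ω.
Series: 64300 + 2500 = 66800 Ω.

66800 Ω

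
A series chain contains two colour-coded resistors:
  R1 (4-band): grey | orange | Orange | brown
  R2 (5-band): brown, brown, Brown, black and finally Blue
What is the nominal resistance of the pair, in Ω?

R1: grey, orange → 83; orange ×10^3 → 83000 Ω.
R2: brown, brown, brown → 111; black ×1 → 111 Ω.
Series: 83000 + 111 = 83111 Ω.

83111 Ω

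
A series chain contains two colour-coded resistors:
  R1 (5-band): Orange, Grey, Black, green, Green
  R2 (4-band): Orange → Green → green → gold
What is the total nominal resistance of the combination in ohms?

R1: orange, grey, black → 380; green ×10^5 → 38000000 Ω.
R2: orange, green → 35; green ×10^5 → 3500000 Ω.
Series: 38000000 + 3500000 = 41500000 Ω.

41500000 Ω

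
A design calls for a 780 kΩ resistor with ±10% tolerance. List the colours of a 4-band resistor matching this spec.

780000 Ω = 78 × 10^4.
7 → violet
8 → grey
Multiplier 10^4 → yellow.
±10% tolerance → silver.

violet, grey, yellow, silver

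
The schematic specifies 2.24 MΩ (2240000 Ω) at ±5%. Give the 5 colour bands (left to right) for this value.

2240000 Ω = 224 × 10^4.
2 → red
2 → red
4 → yellow
Multiplier 10^4 → yellow.
±5% tolerance → gold.

red, red, yellow, yellow, gold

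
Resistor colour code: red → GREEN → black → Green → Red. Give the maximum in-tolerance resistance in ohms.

25500000 Ω

Red → 2 (first significant figure)
Green → 5 (second significant figure)
Black → 0 (third significant figure)
Green → ×10^5 multiplier
Red → ±2% tolerance
250 × 100000 = 25000000 Ω
Maximum = 25000000 × (1 + 2/100) = 25500000 Ω.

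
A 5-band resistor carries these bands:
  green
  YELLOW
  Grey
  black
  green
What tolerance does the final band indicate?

The last band, green, is the tolerance band.
Green corresponds to ±0.5%.

±0.5%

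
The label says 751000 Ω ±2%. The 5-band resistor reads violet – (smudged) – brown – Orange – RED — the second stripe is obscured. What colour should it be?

green

751000 Ω = 751 × 10^3.
The second band gives digit 5 of the significand, and 5 is green.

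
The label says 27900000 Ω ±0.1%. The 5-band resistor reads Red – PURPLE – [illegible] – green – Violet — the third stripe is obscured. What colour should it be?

27900000 Ω = 279 × 10^5.
The third band gives digit 9 of the significand, and 9 is white.

white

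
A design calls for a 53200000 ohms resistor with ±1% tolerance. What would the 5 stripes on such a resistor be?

green, orange, red, green, brown

53200000 Ω = 532 × 10^5.
5 → green
3 → orange
2 → red
Multiplier 10^5 → green.
±1% tolerance → brown.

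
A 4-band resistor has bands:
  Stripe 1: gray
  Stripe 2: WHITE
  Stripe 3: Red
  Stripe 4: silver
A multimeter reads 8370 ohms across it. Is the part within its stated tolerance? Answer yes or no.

Grey → 8 (first significant figure)
White → 9 (second significant figure)
Red → ×10^2 multiplier
Silver → ±10% tolerance
89 × 100 = 8900 Ω
Allowed range: 8010 Ω to 9790 Ω.
8370 ohms lies inside that range.

yes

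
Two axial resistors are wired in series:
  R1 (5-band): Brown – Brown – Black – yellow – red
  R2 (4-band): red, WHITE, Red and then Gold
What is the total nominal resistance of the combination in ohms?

1102900 Ω

R1: brown, brown, black → 110; yellow ×10^4 → 1100000 Ω.
R2: red, white → 29; red ×10^2 → 2900 Ω.
Series: 1100000 + 2900 = 1102900 Ω.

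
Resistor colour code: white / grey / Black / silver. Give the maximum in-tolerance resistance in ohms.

White → 9 (first significant figure)
Grey → 8 (second significant figure)
Black → ×1 multiplier
Silver → ±10% tolerance
98 × 1 = 98 Ω
Maximum = 98 × (1 + 10/100) = 107.8 Ω.

107.8 Ω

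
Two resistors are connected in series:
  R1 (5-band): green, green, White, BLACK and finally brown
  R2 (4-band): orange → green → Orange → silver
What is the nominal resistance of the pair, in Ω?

R1: green, green, white → 559; black ×1 → 559 Ω.
R2: orange, green → 35; orange ×10^3 → 35000 Ω.
Series: 559 + 35000 = 35559 Ω.

35559 Ω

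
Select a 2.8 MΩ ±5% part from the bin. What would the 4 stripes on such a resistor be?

2800000 Ω = 28 × 10^5.
2 → red
8 → grey
Multiplier 10^5 → green.
±5% tolerance → gold.

red, grey, green, gold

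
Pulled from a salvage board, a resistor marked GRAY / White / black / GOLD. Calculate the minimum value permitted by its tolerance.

Grey → 8 (first significant figure)
White → 9 (second significant figure)
Black → ×1 multiplier
Gold → ±5% tolerance
89 × 1 = 89 Ω
Minimum = 89 × (1 − 5/100) = 84.55 Ω.

84.55 Ω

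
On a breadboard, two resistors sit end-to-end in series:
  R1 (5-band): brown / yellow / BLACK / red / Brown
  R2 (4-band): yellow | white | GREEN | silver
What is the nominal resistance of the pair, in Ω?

4914000 Ω

R1: brown, yellow, black → 140; red ×10^2 → 14000 Ω.
R2: yellow, white → 49; green ×10^5 → 4900000 Ω.
Series: 14000 + 4900000 = 4914000 Ω.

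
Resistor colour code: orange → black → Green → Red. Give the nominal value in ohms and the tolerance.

3000000 Ω ±2%

Orange → 3 (first significant figure)
Black → 0 (second significant figure)
Green → ×10^5 multiplier
Red → ±2% tolerance
30 × 100000 = 3000000 Ω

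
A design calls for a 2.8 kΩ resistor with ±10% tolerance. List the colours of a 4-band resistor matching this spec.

red, grey, red, silver

2800 Ω = 28 × 10^2.
2 → red
8 → grey
Multiplier 10^2 → red.
±10% tolerance → silver.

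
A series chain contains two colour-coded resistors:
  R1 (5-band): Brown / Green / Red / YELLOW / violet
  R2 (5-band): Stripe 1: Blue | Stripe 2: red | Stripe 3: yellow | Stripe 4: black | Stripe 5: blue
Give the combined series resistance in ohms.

1520624 Ω

R1: brown, green, red → 152; yellow ×10^4 → 1520000 Ω.
R2: blue, red, yellow → 624; black ×1 → 624 Ω.
Series: 1520000 + 624 = 1520624 Ω.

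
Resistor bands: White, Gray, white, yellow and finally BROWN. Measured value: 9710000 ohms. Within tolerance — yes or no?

no

White → 9 (first significant figure)
Grey → 8 (second significant figure)
White → 9 (third significant figure)
Yellow → ×10^4 multiplier
Brown → ±1% tolerance
989 × 10000 = 9890000 Ω
Allowed range: 9791100 Ω to 9988900 Ω.
9710000 ohms lies outside that range.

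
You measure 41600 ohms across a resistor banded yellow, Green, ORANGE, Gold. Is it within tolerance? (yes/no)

no

Yellow → 4 (first significant figure)
Green → 5 (second significant figure)
Orange → ×10^3 multiplier
Gold → ±5% tolerance
45 × 1000 = 45000 Ω
Allowed range: 42750 Ω to 47250 Ω.
41600 ohms lies outside that range.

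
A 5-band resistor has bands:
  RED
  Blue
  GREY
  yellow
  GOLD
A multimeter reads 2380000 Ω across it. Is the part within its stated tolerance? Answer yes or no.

no

Red → 2 (first significant figure)
Blue → 6 (second significant figure)
Grey → 8 (third significant figure)
Yellow → ×10^4 multiplier
Gold → ±5% tolerance
268 × 10000 = 2680000 Ω
Allowed range: 2546000 Ω to 2814000 Ω.
2380000 Ω lies outside that range.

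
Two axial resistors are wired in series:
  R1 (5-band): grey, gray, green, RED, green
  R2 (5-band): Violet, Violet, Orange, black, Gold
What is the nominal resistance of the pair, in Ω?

R1: grey, grey, green → 885; red ×10^2 → 88500 Ω.
R2: violet, violet, orange → 773; black ×1 → 773 Ω.
Series: 88500 + 773 = 89273 Ω.

89273 Ω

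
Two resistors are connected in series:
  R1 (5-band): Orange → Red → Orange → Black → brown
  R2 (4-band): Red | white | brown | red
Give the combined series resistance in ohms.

613 Ω

R1: orange, red, orange → 323; black ×1 → 323 Ω.
R2: red, white → 29; brown ×10 → 290 Ω.
Series: 323 + 290 = 613 Ω.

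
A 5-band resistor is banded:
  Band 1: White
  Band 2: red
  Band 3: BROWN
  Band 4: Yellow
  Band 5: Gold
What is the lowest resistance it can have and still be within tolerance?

White → 9 (first significant figure)
Red → 2 (second significant figure)
Brown → 1 (third significant figure)
Yellow → ×10^4 multiplier
Gold → ±5% tolerance
921 × 10000 = 9210000 Ω
Lowest = 9210000 × (1 − 5/100) = 8749500 Ω.

8749500 Ω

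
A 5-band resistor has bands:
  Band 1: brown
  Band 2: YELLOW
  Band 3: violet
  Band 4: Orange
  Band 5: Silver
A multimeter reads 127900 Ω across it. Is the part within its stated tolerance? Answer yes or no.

Brown → 1 (first significant figure)
Yellow → 4 (second significant figure)
Violet → 7 (third significant figure)
Orange → ×10^3 multiplier
Silver → ±10% tolerance
147 × 1000 = 147000 Ω
Allowed range: 132300 Ω to 161700 Ω.
127900 Ω lies outside that range.

no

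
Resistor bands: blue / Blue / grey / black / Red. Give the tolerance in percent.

The last band, red, is the tolerance band.
Red corresponds to ±2%.

±2%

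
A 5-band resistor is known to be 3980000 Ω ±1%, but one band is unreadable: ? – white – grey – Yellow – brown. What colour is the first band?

orange

3980000 Ω = 398 × 10^4.
The first band gives digit 3 of the significand, and 3 is orange.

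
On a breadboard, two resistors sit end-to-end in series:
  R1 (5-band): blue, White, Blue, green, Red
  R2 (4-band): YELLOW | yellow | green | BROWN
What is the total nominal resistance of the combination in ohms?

R1: blue, white, blue → 696; green ×10^5 → 69600000 Ω.
R2: yellow, yellow → 44; green ×10^5 → 4400000 Ω.
Series: 69600000 + 4400000 = 74000000 Ω.

74000000 Ω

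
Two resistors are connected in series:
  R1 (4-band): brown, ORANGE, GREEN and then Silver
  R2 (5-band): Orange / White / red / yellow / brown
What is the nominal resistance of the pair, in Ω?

5220000 Ω

R1: brown, orange → 13; green ×10^5 → 1300000 Ω.
R2: orange, white, red → 392; yellow ×10^4 → 3920000 Ω.
Series: 1300000 + 3920000 = 5220000 Ω.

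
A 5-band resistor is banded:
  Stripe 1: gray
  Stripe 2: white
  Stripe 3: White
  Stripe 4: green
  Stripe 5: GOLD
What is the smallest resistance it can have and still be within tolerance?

85405000 Ω

Grey → 8 (first significant figure)
White → 9 (second significant figure)
White → 9 (third significant figure)
Green → ×10^5 multiplier
Gold → ±5% tolerance
899 × 100000 = 89900000 Ω
Smallest = 89900000 × (1 − 5/100) = 85405000 Ω.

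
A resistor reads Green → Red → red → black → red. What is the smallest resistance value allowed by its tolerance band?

Green → 5 (first significant figure)
Red → 2 (second significant figure)
Red → 2 (third significant figure)
Black → ×1 multiplier
Red → ±2% tolerance
522 × 1 = 522 Ω
Smallest = 522 × (1 − 2/100) = 511.56 Ω.

511.56 Ω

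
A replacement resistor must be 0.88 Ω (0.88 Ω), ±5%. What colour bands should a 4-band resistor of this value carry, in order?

grey, grey, silver, gold

0.88 Ω = 88 × 10^-2.
8 → grey
8 → grey
Multiplier 10^-2 → silver.
±5% tolerance → gold.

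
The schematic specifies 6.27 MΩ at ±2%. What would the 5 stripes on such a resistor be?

blue, red, violet, yellow, red

6270000 Ω = 627 × 10^4.
6 → blue
2 → red
7 → violet
Multiplier 10^4 → yellow.
±2% tolerance → red.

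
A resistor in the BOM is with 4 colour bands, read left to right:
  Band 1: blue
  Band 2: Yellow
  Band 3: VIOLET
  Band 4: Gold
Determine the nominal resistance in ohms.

Blue → 6 (first significant figure)
Yellow → 4 (second significant figure)
Violet → ×10^7 multiplier
64 × 10000000 = 640000000 Ω

640000000 Ω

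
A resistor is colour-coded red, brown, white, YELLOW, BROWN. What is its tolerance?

±1%

The last band, brown, is the tolerance band.
Brown corresponds to ±1%.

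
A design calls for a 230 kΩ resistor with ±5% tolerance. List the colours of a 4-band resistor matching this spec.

230000 Ω = 23 × 10^4.
2 → red
3 → orange
Multiplier 10^4 → yellow.
±5% tolerance → gold.

red, orange, yellow, gold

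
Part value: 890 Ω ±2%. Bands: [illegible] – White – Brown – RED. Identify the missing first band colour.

grey

890 Ω = 89 × 10^1.
The first band gives digit 8 of the significand, and 8 is grey.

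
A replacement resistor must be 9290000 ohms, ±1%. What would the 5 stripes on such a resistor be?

white, red, white, yellow, brown

9290000 Ω = 929 × 10^4.
9 → white
2 → red
9 → white
Multiplier 10^4 → yellow.
±1% tolerance → brown.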